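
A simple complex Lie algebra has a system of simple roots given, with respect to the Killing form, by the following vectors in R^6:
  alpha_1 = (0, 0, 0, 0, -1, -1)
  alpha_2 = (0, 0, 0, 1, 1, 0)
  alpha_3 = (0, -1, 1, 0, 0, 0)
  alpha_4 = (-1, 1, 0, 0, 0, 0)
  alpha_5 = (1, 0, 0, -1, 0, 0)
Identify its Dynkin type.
A_5 (sl(6))

Compute the Cartan integers a_ij = 2(alpha_i, alpha_j)/(alpha_j, alpha_j); the resulting 5x5 Cartan matrix is
[[2, -1, 0, 0, 0], [-1, 2, 0, 0, -1], [0, 0, 2, -1, 0], [0, 0, -1, 2, -1], [0, -1, 0, -1, 2]].
All simple roots have the same length, so the diagram is simply laced. The associated Dynkin diagram is a chain of 5 nodes with single edges (A_5), so the type is A_5 (the algebra sl(6)).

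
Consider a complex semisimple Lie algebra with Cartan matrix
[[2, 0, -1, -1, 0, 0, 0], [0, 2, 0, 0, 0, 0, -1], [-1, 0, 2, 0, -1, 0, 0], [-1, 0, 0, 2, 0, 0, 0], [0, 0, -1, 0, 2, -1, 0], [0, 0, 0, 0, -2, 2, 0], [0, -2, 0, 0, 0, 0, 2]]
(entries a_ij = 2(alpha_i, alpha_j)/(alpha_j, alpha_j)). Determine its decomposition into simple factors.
B_2 (so(5)) + C_5 (sp(10))

The diagram associated to this matrix has two connected components: the simple roots {alpha_2, alpha_7} form a chain of 2 nodes with a double edge at one end; the terminal node there is the unique short simple root (B_2), and {alpha_1, alpha_3, alpha_4, alpha_5, alpha_6} form a chain of 5 nodes with a double edge at one end; the terminal node there is the unique long simple root (C_5). A semisimple Lie algebra decomposes uniquely as the direct sum of simple ideals, one per connected component of its Dynkin diagram, so g ≅ B_2 ⊕ C_5 (dimension 10 + 55 = 65).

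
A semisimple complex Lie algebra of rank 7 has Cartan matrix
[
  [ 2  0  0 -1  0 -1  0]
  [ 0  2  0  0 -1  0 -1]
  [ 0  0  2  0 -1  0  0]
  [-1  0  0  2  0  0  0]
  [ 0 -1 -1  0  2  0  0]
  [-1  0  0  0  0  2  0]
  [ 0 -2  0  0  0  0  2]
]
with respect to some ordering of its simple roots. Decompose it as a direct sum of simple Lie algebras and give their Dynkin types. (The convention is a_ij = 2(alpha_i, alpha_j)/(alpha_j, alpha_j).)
The diagram associated to this matrix has two connected components: the simple roots {alpha_1, alpha_4, alpha_6} form a chain of 3 nodes with single edges (A_3), and {alpha_2, alpha_3, alpha_5, alpha_7} form a chain of 4 nodes with a double edge at one end; the terminal node there is the unique long simple root (C_4). A semisimple Lie algebra decomposes uniquely as the direct sum of simple ideals, one per connected component of its Dynkin diagram, so g ≅ A_3 ⊕ C_4 (dimension 15 + 36 = 51).

A_3 (sl(4)) ⊕ C_4 (sp(8))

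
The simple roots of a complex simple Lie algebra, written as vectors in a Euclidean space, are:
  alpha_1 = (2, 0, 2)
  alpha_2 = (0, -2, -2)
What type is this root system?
Compute the Cartan integers a_ij = 2(alpha_i, alpha_j)/(alpha_j, alpha_j); the resulting 2x2 Cartan matrix is
[[2, -1], [-1, 2]].
All simple roots have the same length, so the diagram is simply laced. The associated Dynkin diagram is a chain of 2 nodes with single edges (A_2), so the type is A_2 (the algebra sl(3)).

A_2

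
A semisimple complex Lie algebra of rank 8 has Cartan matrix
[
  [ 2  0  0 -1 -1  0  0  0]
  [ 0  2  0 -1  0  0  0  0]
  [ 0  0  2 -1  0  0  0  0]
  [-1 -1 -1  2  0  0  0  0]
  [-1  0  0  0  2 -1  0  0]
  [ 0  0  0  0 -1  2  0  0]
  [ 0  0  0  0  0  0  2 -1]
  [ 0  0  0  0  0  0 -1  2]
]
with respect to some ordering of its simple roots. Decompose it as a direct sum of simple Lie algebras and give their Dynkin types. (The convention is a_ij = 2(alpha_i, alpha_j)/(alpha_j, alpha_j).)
The diagram associated to this matrix has two connected components: the simple roots {alpha_7, alpha_8} form a chain of 2 nodes with single edges (A_2), and {alpha_1, alpha_2, alpha_3, alpha_4, alpha_5, alpha_6} form a chain of 4 nodes with a fork of two nodes at one end (D_6). A semisimple Lie algebra decomposes uniquely as the direct sum of simple ideals, one per connected component of its Dynkin diagram, so g ≅ A_2 ⊕ D_6 (dimension 8 + 66 = 74).

A_2 (sl(3)) + D_6 (so(12))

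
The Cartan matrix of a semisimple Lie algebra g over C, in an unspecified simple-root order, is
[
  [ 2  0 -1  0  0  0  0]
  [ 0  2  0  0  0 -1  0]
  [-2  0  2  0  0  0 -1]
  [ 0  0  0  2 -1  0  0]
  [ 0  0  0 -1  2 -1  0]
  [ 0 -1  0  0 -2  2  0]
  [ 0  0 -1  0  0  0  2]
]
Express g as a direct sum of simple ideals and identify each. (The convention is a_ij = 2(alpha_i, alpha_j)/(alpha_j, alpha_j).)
B3 + F4

The diagram associated to this matrix has two connected components: the simple roots {alpha_1, alpha_3, alpha_7} form a chain of 3 nodes with a double edge at one end; the terminal node there is the unique short simple root (B_3), and {alpha_2, alpha_4, alpha_5, alpha_6} form a chain of 4 nodes with a double edge between the middle two (F_4). A semisimple Lie algebra decomposes uniquely as the direct sum of simple ideals, one per connected component of its Dynkin diagram, so g ≅ B_3 ⊕ F_4 (dimension 21 + 52 = 73).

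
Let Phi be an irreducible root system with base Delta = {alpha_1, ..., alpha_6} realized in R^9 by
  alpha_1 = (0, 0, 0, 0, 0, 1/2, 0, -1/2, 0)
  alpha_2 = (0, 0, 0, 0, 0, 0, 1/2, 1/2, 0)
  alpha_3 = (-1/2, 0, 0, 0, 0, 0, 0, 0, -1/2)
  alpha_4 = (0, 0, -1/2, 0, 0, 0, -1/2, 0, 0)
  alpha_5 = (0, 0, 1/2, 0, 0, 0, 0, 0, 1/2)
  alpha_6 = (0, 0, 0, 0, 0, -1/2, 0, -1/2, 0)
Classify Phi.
D_6 (so(12))

Compute the Cartan integers a_ij = 2(alpha_i, alpha_j)/(alpha_j, alpha_j); the resulting 6x6 Cartan matrix is
[[2, -1, 0, 0, 0, 0], [-1, 2, 0, -1, 0, -1], [0, 0, 2, 0, -1, 0], [0, -1, 0, 2, -1, 0], [0, 0, -1, -1, 2, 0], [0, -1, 0, 0, 0, 2]].
All simple roots have the same length, so the diagram is simply laced. The associated Dynkin diagram is a chain of 4 nodes with a fork of two nodes at one end (D_6), so the type is D_6 (the algebra so(12)).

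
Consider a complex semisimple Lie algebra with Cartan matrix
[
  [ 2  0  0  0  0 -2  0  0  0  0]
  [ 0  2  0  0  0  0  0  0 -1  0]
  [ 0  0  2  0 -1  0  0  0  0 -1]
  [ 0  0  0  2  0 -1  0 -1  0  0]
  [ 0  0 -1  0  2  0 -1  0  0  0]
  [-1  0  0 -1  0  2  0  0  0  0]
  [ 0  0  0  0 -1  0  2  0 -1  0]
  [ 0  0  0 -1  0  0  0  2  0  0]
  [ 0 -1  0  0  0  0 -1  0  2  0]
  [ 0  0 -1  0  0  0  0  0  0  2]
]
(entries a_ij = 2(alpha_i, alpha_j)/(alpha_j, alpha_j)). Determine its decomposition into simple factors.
A_6 (sl(7)) ⊕ C_4 (sp(8))

The diagram associated to this matrix has two connected components: the simple roots {alpha_2, alpha_3, alpha_5, alpha_7, alpha_9, alpha_10} form a chain of 6 nodes with single edges (A_6), and {alpha_1, alpha_4, alpha_6, alpha_8} form a chain of 4 nodes with a double edge at one end; the terminal node there is the unique long simple root (C_4). A semisimple Lie algebra decomposes uniquely as the direct sum of simple ideals, one per connected component of its Dynkin diagram, so g ≅ A_6 ⊕ C_4 (dimension 48 + 36 = 84).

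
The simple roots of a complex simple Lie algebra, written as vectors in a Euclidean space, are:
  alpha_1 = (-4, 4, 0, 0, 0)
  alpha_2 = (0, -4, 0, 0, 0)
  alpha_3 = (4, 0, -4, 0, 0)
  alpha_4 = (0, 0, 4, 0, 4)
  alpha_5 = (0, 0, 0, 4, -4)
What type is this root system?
B_5 (so(11))

Compute the Cartan integers a_ij = 2(alpha_i, alpha_j)/(alpha_j, alpha_j); the resulting 5x5 Cartan matrix is
[[2, -2, -1, 0, 0], [-1, 2, 0, 0, 0], [-1, 0, 2, -1, 0], [0, 0, -1, 2, -1], [0, 0, 0, -1, 2]].
The roots have two lengths (squared-length ratio 2:1); the short ones are alpha_{2}. The associated Dynkin diagram is a chain of 5 nodes with a double edge at one end; the terminal node there is the unique short simple root (B_5), so the type is B_5 (the algebra so(11)).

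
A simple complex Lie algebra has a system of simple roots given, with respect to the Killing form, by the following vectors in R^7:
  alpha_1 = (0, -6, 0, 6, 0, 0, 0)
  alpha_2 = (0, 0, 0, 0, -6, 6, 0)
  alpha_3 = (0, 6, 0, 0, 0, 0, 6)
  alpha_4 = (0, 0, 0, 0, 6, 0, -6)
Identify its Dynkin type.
Compute the Cartan integers a_ij = 2(alpha_i, alpha_j)/(alpha_j, alpha_j); the resulting 4x4 Cartan matrix is
[[2, 0, -1, 0], [0, 2, 0, -1], [-1, 0, 2, -1], [0, -1, -1, 2]].
All simple roots have the same length, so the diagram is simply laced. The associated Dynkin diagram is a chain of 4 nodes with single edges (A_4), so the type is A_4 (the algebra sl(5)).

type A_4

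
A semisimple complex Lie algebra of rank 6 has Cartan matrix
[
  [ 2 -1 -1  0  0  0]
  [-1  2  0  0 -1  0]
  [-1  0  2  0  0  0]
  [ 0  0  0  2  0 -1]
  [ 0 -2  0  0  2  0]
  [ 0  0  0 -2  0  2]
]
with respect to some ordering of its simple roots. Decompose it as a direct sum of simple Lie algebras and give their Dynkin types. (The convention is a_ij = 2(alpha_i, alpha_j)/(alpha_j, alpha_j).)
B_2 (so(5)) + C_4 (sp(8))

The diagram associated to this matrix has two connected components: the simple roots {alpha_4, alpha_6} form a chain of 2 nodes with a double edge at one end; the terminal node there is the unique short simple root (B_2), and {alpha_1, alpha_2, alpha_3, alpha_5} form a chain of 4 nodes with a double edge at one end; the terminal node there is the unique long simple root (C_4). A semisimple Lie algebra decomposes uniquely as the direct sum of simple ideals, one per connected component of its Dynkin diagram, so g ≅ B_2 ⊕ C_4 (dimension 10 + 36 = 46).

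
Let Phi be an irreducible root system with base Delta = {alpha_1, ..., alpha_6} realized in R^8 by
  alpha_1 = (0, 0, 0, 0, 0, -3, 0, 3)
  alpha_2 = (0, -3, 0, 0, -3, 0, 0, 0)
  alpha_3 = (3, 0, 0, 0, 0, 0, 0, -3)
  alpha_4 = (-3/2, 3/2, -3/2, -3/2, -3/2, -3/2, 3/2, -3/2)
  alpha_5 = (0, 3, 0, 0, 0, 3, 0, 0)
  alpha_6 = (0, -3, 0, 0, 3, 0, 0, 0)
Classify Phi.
type E_6

Compute the Cartan integers a_ij = 2(alpha_i, alpha_j)/(alpha_j, alpha_j); the resulting 6x6 Cartan matrix is
[[2, 0, -1, 0, -1, 0], [0, 2, 0, 0, -1, 0], [-1, 0, 2, 0, 0, 0], [0, 0, 0, 2, 0, -1], [-1, -1, 0, 0, 2, -1], [0, 0, 0, -1, -1, 2]].
All simple roots have the same length, so the diagram is simply laced. The associated Dynkin diagram is a chain of 5 nodes with one extra node attached to the third node from one end (E_6), so the type is E_6.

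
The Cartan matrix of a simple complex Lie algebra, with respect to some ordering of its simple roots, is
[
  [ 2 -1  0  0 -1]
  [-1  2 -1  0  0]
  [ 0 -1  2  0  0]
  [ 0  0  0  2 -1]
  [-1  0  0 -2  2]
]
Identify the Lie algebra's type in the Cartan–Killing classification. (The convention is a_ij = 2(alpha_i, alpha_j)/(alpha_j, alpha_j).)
type B_5

The matrix has rank 5 with 2's on the diagonal. Reading the off-diagonal entries as Dynkin edges (a single edge where a_ij = a_ji = -1; a double or triple edge where a_ij * a_ji = 2 or 3), the diagram is a chain of 5 nodes with a double edge at one end; the terminal node there is the unique short simple root (B_5). One simple-root ordering that puts it in standard form is (alpha_3, alpha_2, alpha_1, alpha_5, alpha_4). So the algebra is type B_5, i.e. so(11).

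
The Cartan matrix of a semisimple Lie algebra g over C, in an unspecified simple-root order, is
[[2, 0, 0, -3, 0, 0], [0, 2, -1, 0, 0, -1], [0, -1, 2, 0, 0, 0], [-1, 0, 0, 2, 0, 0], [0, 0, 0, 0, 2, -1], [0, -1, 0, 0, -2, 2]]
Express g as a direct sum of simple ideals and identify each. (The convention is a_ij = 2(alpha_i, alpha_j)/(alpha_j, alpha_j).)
The diagram associated to this matrix has two connected components: the simple roots {alpha_2, alpha_3, alpha_5, alpha_6} form a chain of 4 nodes with a double edge at one end; the terminal node there is the unique short simple root (B_4), and {alpha_1, alpha_4} form two nodes joined by a triple edge (G_2). A semisimple Lie algebra decomposes uniquely as the direct sum of simple ideals, one per connected component of its Dynkin diagram, so g ≅ B_4 ⊕ G_2 (dimension 36 + 14 = 50).

B_4 (so(9)) + G_2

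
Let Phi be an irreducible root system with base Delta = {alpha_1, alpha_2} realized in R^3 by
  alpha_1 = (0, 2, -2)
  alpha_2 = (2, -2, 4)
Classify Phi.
Compute the Cartan integers a_ij = 2(alpha_i, alpha_j)/(alpha_j, alpha_j); the resulting 2x2 Cartan matrix is
[[2, -1], [-3, 2]].
The roots have two lengths (squared-length ratio 3:1); the short ones are alpha_{1}. The associated Dynkin diagram is two nodes joined by a triple edge (G_2), so the type is G_2.

G_2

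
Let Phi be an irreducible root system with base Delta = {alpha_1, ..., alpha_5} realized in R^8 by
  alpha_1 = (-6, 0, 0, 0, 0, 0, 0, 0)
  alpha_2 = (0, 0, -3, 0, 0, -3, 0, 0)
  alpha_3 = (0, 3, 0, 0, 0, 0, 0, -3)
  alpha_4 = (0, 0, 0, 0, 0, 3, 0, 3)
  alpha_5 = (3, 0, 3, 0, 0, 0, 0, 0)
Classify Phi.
C_5

Compute the Cartan integers a_ij = 2(alpha_i, alpha_j)/(alpha_j, alpha_j); the resulting 5x5 Cartan matrix is
[[2, 0, 0, 0, -2], [0, 2, 0, -1, -1], [0, 0, 2, -1, 0], [0, -1, -1, 2, 0], [-1, -1, 0, 0, 2]].
The roots have two lengths (squared-length ratio 2:1); the short ones are alpha_{2,3,4,5}. The associated Dynkin diagram is a chain of 5 nodes with a double edge at one end; the terminal node there is the unique long simple root (C_5), so the type is C_5 (the algebra sp(10)).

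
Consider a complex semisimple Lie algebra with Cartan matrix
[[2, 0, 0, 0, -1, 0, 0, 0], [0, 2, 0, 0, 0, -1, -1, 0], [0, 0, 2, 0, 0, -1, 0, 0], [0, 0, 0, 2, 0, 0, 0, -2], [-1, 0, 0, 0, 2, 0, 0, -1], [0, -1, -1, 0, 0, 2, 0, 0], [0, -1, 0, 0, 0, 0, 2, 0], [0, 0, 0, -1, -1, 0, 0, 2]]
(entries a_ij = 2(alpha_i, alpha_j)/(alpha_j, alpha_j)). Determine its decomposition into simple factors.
A_4 ⊕ C_4

The diagram associated to this matrix has two connected components: the simple roots {alpha_2, alpha_3, alpha_6, alpha_7} form a chain of 4 nodes with single edges (A_4), and {alpha_1, alpha_4, alpha_5, alpha_8} form a chain of 4 nodes with a double edge at one end; the terminal node there is the unique long simple root (C_4). A semisimple Lie algebra decomposes uniquely as the direct sum of simple ideals, one per connected component of its Dynkin diagram, so g ≅ A_4 ⊕ C_4 (dimension 24 + 36 = 60).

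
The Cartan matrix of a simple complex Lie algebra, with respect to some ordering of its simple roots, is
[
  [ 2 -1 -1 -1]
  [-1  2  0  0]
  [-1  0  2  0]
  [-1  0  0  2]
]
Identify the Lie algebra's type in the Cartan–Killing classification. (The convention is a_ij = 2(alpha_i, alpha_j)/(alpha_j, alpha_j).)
D4

The matrix has rank 4 with 2's on the diagonal. Reading the off-diagonal entries as Dynkin edges (a single edge where a_ij = a_ji = -1; a double or triple edge where a_ij * a_ji = 2 or 3), the diagram is a chain of 2 nodes with a fork of two nodes at one end (D_4). One simple-root ordering that puts it in standard form is (alpha_2, alpha_1, alpha_4, alpha_3). So the algebra is type D_4, i.e. so(8).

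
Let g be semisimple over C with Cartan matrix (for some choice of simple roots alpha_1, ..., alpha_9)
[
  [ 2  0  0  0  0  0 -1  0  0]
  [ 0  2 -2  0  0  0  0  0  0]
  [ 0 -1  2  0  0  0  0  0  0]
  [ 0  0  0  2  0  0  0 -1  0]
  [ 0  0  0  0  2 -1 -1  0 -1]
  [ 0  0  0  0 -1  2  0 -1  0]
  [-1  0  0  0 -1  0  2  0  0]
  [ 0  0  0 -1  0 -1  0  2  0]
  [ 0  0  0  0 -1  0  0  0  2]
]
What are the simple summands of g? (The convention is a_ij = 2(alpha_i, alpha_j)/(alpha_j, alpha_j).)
The diagram associated to this matrix has two connected components: the simple roots {alpha_2, alpha_3} form a chain of 2 nodes with a double edge at one end; the terminal node there is the unique short simple root (B_2), and {alpha_1, alpha_4, alpha_5, alpha_6, alpha_7, alpha_8, alpha_9} form a chain of 6 nodes with one extra node attached to the third node from one end (E_7). A semisimple Lie algebra decomposes uniquely as the direct sum of simple ideals, one per connected component of its Dynkin diagram, so g ≅ B_2 ⊕ E_7 (dimension 10 + 133 = 143).

B2 ⊕ E7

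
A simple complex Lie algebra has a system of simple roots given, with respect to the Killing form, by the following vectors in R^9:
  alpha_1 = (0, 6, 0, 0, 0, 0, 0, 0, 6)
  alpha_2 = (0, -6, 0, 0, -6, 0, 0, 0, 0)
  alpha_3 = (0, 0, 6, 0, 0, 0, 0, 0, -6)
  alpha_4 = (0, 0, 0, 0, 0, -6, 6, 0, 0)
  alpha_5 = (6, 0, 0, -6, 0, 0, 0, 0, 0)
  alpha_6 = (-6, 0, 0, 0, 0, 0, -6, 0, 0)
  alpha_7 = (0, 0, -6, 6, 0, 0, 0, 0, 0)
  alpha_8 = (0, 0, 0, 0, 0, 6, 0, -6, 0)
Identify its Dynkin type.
Compute the Cartan integers a_ij = 2(alpha_i, alpha_j)/(alpha_j, alpha_j); the resulting 8x8 Cartan matrix is
[[2, -1, -1, 0, 0, 0, 0, 0], [-1, 2, 0, 0, 0, 0, 0, 0], [-1, 0, 2, 0, 0, 0, -1, 0], [0, 0, 0, 2, 0, -1, 0, -1], [0, 0, 0, 0, 2, -1, -1, 0], [0, 0, 0, -1, -1, 2, 0, 0], [0, 0, -1, 0, -1, 0, 2, 0], [0, 0, 0, -1, 0, 0, 0, 2]].
All simple roots have the same length, so the diagram is simply laced. The associated Dynkin diagram is a chain of 8 nodes with single edges (A_8), so the type is A_8 (the algebra sl(9)).

A_8 (sl(9))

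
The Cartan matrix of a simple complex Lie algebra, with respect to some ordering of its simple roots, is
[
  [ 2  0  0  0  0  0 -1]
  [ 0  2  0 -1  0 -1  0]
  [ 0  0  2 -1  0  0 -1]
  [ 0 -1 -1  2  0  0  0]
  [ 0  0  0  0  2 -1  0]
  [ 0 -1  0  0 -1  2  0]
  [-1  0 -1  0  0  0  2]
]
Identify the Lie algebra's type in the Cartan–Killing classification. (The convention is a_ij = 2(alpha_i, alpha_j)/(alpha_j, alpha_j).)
The matrix has rank 7 with 2's on the diagonal. Reading the off-diagonal entries as Dynkin edges (a single edge where a_ij = a_ji = -1; a double or triple edge where a_ij * a_ji = 2 or 3), the diagram is a chain of 7 nodes with single edges (A_7). One simple-root ordering that puts it in standard form is (alpha_5, alpha_6, alpha_2, alpha_4, alpha_3, alpha_7, alpha_1). So the algebra is type A_7, i.e. sl(8).

A_7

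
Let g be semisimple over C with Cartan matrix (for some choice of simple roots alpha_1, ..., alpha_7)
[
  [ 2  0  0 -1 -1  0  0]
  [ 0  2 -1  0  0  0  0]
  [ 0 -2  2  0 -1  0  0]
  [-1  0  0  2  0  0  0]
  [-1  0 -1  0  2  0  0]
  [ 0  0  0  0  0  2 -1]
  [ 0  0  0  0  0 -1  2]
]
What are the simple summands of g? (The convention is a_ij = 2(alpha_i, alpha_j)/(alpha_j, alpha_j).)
The diagram associated to this matrix has two connected components: the simple roots {alpha_6, alpha_7} form a chain of 2 nodes with single edges (A_2), and {alpha_1, alpha_2, alpha_3, alpha_4, alpha_5} form a chain of 5 nodes with a double edge at one end; the terminal node there is the unique short simple root (B_5). A semisimple Lie algebra decomposes uniquely as the direct sum of simple ideals, one per connected component of its Dynkin diagram, so g ≅ A_2 ⊕ B_5 (dimension 8 + 55 = 63).

A_2 (sl(3)) ⊕ B_5 (so(11))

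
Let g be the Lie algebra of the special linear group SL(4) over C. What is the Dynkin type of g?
A_3 (sl(4))

This is sl(4), which has dimension 4^2 - 1 = 15 and rank 4 - 1 = 3 (a Cartan subalgebra is the diagonal traceless matrices). In the classification of classical Lie algebras, the special linear algebra sl(n+1) has type A_n; here n = 3, so the Dynkin diagram is a chain of 3 nodes with single edges (A_3). Hence the type is A_3.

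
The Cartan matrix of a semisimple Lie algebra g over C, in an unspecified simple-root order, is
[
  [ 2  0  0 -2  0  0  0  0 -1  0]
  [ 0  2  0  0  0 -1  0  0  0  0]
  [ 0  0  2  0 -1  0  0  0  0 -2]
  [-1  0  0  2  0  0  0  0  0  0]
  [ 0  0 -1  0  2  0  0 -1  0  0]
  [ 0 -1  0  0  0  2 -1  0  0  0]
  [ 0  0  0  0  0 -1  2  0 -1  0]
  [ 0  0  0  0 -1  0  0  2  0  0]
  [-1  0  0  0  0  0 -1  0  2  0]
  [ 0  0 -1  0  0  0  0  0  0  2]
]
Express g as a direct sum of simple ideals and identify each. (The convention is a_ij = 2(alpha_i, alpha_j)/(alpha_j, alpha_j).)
The diagram associated to this matrix has two connected components: the simple roots {alpha_3, alpha_5, alpha_8, alpha_10} form a chain of 4 nodes with a double edge at one end; the terminal node there is the unique short simple root (B_4), and {alpha_1, alpha_2, alpha_4, alpha_6, alpha_7, alpha_9} form a chain of 6 nodes with a double edge at one end; the terminal node there is the unique short simple root (B_6). A semisimple Lie algebra decomposes uniquely as the direct sum of simple ideals, one per connected component of its Dynkin diagram, so g ≅ B_4 ⊕ B_6 (dimension 36 + 78 = 114).

B_4 + B_6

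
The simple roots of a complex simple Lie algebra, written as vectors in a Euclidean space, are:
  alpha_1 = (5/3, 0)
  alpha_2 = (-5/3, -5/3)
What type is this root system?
Compute the Cartan integers a_ij = 2(alpha_i, alpha_j)/(alpha_j, alpha_j); the resulting 2x2 Cartan matrix is
[[2, -1], [-2, 2]].
The roots have two lengths (squared-length ratio 2:1); the short ones are alpha_{1}. The associated Dynkin diagram is a chain of 2 nodes with a double edge at one end; the terminal node there is the unique short simple root (B_2), so the type is B_2 (the algebra so(5)).

B_2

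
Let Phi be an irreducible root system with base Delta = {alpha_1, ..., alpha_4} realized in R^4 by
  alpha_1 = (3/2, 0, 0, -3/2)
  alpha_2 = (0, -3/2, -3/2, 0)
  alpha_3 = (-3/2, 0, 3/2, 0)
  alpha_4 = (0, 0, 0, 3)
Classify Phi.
C_4

Compute the Cartan integers a_ij = 2(alpha_i, alpha_j)/(alpha_j, alpha_j); the resulting 4x4 Cartan matrix is
[[2, 0, -1, -1], [0, 2, -1, 0], [-1, -1, 2, 0], [-2, 0, 0, 2]].
The roots have two lengths (squared-length ratio 2:1); the short ones are alpha_{1,2,3}. The associated Dynkin diagram is a chain of 4 nodes with a double edge at one end; the terminal node there is the unique long simple root (C_4), so the type is C_4 (the algebra sp(8)).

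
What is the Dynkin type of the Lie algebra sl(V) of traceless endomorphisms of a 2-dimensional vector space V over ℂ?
This is sl(2), which has dimension 2^2 - 1 = 3 and rank 2 - 1 = 1 (a Cartan subalgebra is the diagonal traceless matrices). In the classification of classical Lie algebras, the special linear algebra sl(n+1) has type A_n; here n = 1, so the Dynkin diagram is a chain of 1 nodes with single edges (A_1). Hence the type is A_1.

A_1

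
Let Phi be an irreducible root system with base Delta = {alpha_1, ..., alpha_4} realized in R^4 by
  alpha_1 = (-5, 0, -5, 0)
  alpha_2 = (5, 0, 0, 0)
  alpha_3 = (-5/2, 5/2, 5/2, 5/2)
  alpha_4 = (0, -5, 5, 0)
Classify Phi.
Compute the Cartan integers a_ij = 2(alpha_i, alpha_j)/(alpha_j, alpha_j); the resulting 4x4 Cartan matrix is
[[2, -2, 0, -1], [-1, 2, -1, 0], [0, -1, 2, 0], [-1, 0, 0, 2]].
The roots have two lengths (squared-length ratio 2:1); the short ones are alpha_{2,3}. The associated Dynkin diagram is a chain of 4 nodes with a double edge between the middle two (F_4), so the type is F_4.

F4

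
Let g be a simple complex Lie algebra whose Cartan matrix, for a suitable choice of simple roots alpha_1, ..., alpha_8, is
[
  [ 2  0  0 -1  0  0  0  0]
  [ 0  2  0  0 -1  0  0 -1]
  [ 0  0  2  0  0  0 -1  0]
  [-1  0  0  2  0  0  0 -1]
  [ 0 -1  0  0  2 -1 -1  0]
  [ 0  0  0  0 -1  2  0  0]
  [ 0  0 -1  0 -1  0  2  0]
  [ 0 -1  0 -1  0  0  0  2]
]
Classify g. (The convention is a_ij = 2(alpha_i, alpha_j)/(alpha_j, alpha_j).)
E_8

The matrix has rank 8 with 2's on the diagonal. Reading the off-diagonal entries as Dynkin edges (a single edge where a_ij = a_ji = -1; a double or triple edge where a_ij * a_ji = 2 or 3), the diagram is a chain of 7 nodes with one extra node attached to the third node from one end (E_8). One simple-root ordering that puts it in standard form is (alpha_3, alpha_6, alpha_7, alpha_5, alpha_2, alpha_8, alpha_4, alpha_1). So the algebra is type E_8.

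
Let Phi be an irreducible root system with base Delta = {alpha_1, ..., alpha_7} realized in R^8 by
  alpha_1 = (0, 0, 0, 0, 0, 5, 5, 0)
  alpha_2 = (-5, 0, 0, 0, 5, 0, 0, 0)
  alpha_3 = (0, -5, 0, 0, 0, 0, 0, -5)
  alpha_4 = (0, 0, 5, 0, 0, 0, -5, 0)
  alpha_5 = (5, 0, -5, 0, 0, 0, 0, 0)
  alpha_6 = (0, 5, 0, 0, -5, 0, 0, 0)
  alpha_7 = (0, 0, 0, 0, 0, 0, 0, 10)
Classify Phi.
Compute the Cartan integers a_ij = 2(alpha_i, alpha_j)/(alpha_j, alpha_j); the resulting 7x7 Cartan matrix is
[[2, 0, 0, -1, 0, 0, 0], [0, 2, 0, 0, -1, -1, 0], [0, 0, 2, 0, 0, -1, -1], [-1, 0, 0, 2, -1, 0, 0], [0, -1, 0, -1, 2, 0, 0], [0, -1, -1, 0, 0, 2, 0], [0, 0, -2, 0, 0, 0, 2]].
The roots have two lengths (squared-length ratio 2:1); the short ones are alpha_{1,2,3,4,5,6}. The associated Dynkin diagram is a chain of 7 nodes with a double edge at one end; the terminal node there is the unique long simple root (C_7), so the type is C_7 (the algebra sp(14)).

type C_7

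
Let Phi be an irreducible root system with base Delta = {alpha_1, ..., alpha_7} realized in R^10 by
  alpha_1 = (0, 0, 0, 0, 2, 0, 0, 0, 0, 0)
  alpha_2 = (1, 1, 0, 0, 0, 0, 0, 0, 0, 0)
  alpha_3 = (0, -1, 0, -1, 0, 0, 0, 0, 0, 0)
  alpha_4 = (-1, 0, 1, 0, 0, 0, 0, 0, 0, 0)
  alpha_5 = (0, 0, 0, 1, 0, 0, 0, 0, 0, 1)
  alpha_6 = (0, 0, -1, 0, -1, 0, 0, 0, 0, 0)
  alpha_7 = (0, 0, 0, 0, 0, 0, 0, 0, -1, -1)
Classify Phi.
C_7 (sp(14))

Compute the Cartan integers a_ij = 2(alpha_i, alpha_j)/(alpha_j, alpha_j); the resulting 7x7 Cartan matrix is
[[2, 0, 0, 0, 0, -2, 0], [0, 2, -1, -1, 0, 0, 0], [0, -1, 2, 0, -1, 0, 0], [0, -1, 0, 2, 0, -1, 0], [0, 0, -1, 0, 2, 0, -1], [-1, 0, 0, -1, 0, 2, 0], [0, 0, 0, 0, -1, 0, 2]].
The roots have two lengths (squared-length ratio 2:1); the short ones are alpha_{2,3,4,5,6,7}. The associated Dynkin diagram is a chain of 7 nodes with a double edge at one end; the terminal node there is the unique long simple root (C_7), so the type is C_7 (the algebra sp(14)).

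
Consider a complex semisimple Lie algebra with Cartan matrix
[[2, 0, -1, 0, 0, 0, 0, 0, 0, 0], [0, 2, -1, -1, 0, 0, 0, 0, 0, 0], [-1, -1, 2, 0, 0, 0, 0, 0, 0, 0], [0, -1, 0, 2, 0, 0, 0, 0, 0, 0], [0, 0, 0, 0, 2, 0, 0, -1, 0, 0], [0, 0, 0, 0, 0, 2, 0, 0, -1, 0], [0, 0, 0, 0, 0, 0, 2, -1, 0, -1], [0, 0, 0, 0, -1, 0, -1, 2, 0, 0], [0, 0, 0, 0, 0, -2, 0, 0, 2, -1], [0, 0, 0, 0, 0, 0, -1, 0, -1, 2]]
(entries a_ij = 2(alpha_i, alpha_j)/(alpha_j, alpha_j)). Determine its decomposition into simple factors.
A_4 (sl(5)) ⊕ B_6 (so(13))

The diagram associated to this matrix has two connected components: the simple roots {alpha_1, alpha_2, alpha_3, alpha_4} form a chain of 4 nodes with single edges (A_4), and {alpha_5, alpha_6, alpha_7, alpha_8, alpha_9, alpha_10} form a chain of 6 nodes with a double edge at one end; the terminal node there is the unique short simple root (B_6). A semisimple Lie algebra decomposes uniquely as the direct sum of simple ideals, one per connected component of its Dynkin diagram, so g ≅ A_4 ⊕ B_6 (dimension 24 + 78 = 102).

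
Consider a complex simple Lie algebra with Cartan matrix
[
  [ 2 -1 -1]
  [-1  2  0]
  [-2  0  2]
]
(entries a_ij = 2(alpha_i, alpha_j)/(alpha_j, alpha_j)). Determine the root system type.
The matrix has rank 3 with 2's on the diagonal. Reading the off-diagonal entries as Dynkin edges (a single edge where a_ij = a_ji = -1; a double or triple edge where a_ij * a_ji = 2 or 3), the diagram is a chain of 3 nodes with a double edge at one end; the terminal node there is the unique long simple root (C_3). One simple-root ordering that puts it in standard form is (alpha_2, alpha_1, alpha_3). So the algebra is type C_3, i.e. sp(6).

C_3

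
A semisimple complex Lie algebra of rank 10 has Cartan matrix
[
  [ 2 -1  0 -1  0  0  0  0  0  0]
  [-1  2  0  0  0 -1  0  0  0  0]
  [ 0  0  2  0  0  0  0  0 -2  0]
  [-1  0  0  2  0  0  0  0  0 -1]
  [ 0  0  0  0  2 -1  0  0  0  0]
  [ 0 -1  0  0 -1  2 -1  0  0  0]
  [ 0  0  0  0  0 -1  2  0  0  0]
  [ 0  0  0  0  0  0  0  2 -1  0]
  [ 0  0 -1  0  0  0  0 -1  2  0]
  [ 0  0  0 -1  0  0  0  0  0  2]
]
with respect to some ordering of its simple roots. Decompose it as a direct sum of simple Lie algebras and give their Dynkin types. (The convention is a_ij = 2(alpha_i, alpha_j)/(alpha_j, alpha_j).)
C3 ⊕ D7

The diagram associated to this matrix has two connected components: the simple roots {alpha_3, alpha_8, alpha_9} form a chain of 3 nodes with a double edge at one end; the terminal node there is the unique long simple root (C_3), and {alpha_1, alpha_2, alpha_4, alpha_5, alpha_6, alpha_7, alpha_10} form a chain of 5 nodes with a fork of two nodes at one end (D_7). A semisimple Lie algebra decomposes uniquely as the direct sum of simple ideals, one per connected component of its Dynkin diagram, so g ≅ C_3 ⊕ D_7 (dimension 21 + 91 = 112).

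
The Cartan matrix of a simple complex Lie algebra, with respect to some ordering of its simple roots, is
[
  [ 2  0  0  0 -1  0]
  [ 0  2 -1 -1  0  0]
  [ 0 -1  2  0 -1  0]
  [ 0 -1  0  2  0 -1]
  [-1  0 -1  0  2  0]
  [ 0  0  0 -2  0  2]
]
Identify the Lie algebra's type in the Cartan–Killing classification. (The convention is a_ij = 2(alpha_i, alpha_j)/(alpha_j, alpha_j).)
C_6 (sp(12))

The matrix has rank 6 with 2's on the diagonal. Reading the off-diagonal entries as Dynkin edges (a single edge where a_ij = a_ji = -1; a double or triple edge where a_ij * a_ji = 2 or 3), the diagram is a chain of 6 nodes with a double edge at one end; the terminal node there is the unique long simple root (C_6). One simple-root ordering that puts it in standard form is (alpha_1, alpha_5, alpha_3, alpha_2, alpha_4, alpha_6). So the algebra is type C_6, i.e. sp(12).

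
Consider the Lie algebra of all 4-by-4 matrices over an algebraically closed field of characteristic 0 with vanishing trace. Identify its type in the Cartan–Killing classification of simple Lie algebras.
This is sl(4), which has dimension 4^2 - 1 = 15 and rank 4 - 1 = 3 (a Cartan subalgebra is the diagonal traceless matrices). In the classification of classical Lie algebras, the special linear algebra sl(n+1) has type A_n; here n = 3, so the Dynkin diagram is a chain of 3 nodes with single edges (A_3). Hence the type is A_3.

A_3 (sl(4))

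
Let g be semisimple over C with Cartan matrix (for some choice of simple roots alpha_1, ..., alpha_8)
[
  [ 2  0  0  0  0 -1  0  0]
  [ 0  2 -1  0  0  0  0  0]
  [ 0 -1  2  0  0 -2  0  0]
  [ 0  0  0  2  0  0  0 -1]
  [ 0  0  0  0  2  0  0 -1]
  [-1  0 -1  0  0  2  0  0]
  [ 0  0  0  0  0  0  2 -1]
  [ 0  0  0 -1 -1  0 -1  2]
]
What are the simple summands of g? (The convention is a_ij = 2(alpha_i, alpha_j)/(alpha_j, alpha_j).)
D4 + F4

The diagram associated to this matrix has two connected components: the simple roots {alpha_4, alpha_5, alpha_7, alpha_8} form a chain of 2 nodes with a fork of two nodes at one end (D_4), and {alpha_1, alpha_2, alpha_3, alpha_6} form a chain of 4 nodes with a double edge between the middle two (F_4). A semisimple Lie algebra decomposes uniquely as the direct sum of simple ideals, one per connected component of its Dynkin diagram, so g ≅ D_4 ⊕ F_4 (dimension 28 + 52 = 80).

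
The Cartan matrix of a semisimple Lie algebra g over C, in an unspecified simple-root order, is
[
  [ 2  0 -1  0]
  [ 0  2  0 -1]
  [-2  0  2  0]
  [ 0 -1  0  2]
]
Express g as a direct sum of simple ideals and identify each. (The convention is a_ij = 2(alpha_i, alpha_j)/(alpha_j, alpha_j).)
The diagram associated to this matrix has two connected components: the simple roots {alpha_2, alpha_4} form a chain of 2 nodes with single edges (A_2), and {alpha_1, alpha_3} form a chain of 2 nodes with a double edge at one end; the terminal node there is the unique short simple root (B_2). A semisimple Lie algebra decomposes uniquely as the direct sum of simple ideals, one per connected component of its Dynkin diagram, so g ≅ A_2 ⊕ B_2 (dimension 8 + 10 = 18).

type A_2 ⊕ type B_2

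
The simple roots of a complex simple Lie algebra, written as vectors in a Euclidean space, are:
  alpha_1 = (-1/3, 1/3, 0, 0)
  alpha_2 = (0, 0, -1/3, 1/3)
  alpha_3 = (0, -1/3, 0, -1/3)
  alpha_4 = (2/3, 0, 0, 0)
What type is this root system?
Compute the Cartan integers a_ij = 2(alpha_i, alpha_j)/(alpha_j, alpha_j); the resulting 4x4 Cartan matrix is
[[2, 0, -1, -1], [0, 2, -1, 0], [-1, -1, 2, 0], [-2, 0, 0, 2]].
The roots have two lengths (squared-length ratio 2:1); the short ones are alpha_{1,2,3}. The associated Dynkin diagram is a chain of 4 nodes with a double edge at one end; the terminal node there is the unique long simple root (C_4), so the type is C_4 (the algebra sp(8)).

type C_4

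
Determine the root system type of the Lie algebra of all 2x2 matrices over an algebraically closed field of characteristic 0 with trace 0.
A_1

This is sl(2), which has dimension 2^2 - 1 = 3 and rank 2 - 1 = 1 (a Cartan subalgebra is the diagonal traceless matrices). In the classification of classical Lie algebras, the special linear algebra sl(n+1) has type A_n; here n = 1, so the Dynkin diagram is a chain of 1 nodes with single edges (A_1). Hence the type is A_1.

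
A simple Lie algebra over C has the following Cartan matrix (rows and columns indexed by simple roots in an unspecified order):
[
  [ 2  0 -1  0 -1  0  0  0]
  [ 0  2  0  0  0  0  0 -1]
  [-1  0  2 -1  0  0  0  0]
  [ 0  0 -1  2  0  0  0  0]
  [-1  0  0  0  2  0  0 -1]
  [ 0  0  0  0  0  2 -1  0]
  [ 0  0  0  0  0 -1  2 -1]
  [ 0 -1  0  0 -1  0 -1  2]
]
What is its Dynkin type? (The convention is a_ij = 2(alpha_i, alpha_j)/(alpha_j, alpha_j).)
type E_8

The matrix has rank 8 with 2's on the diagonal. Reading the off-diagonal entries as Dynkin edges (a single edge where a_ij = a_ji = -1; a double or triple edge where a_ij * a_ji = 2 or 3), the diagram is a chain of 7 nodes with one extra node attached to the third node from one end (E_8). One simple-root ordering that puts it in standard form is (alpha_6, alpha_2, alpha_7, alpha_8, alpha_5, alpha_1, alpha_3, alpha_4). So the algebra is type E_8.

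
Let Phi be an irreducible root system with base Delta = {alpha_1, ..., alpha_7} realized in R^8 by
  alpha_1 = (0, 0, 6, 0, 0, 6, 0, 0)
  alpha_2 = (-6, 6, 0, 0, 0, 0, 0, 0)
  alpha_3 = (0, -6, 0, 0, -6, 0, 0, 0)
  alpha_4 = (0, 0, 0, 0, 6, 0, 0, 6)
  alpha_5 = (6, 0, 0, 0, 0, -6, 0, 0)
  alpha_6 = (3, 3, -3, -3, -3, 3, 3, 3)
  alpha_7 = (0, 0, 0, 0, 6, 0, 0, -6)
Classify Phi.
E_7

Compute the Cartan integers a_ij = 2(alpha_i, alpha_j)/(alpha_j, alpha_j); the resulting 7x7 Cartan matrix is
[[2, 0, 0, 0, -1, 0, 0], [0, 2, -1, 0, -1, 0, 0], [0, -1, 2, -1, 0, 0, -1], [0, 0, -1, 2, 0, 0, 0], [-1, -1, 0, 0, 2, 0, 0], [0, 0, 0, 0, 0, 2, -1], [0, 0, -1, 0, 0, -1, 2]].
All simple roots have the same length, so the diagram is simply laced. The associated Dynkin diagram is a chain of 6 nodes with one extra node attached to the third node from one end (E_7), so the type is E_7.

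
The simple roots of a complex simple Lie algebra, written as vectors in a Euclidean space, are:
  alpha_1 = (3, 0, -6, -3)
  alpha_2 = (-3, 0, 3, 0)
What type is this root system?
G2

Compute the Cartan integers a_ij = 2(alpha_i, alpha_j)/(alpha_j, alpha_j); the resulting 2x2 Cartan matrix is
[[2, -3], [-1, 2]].
The roots have two lengths (squared-length ratio 3:1); the short ones are alpha_{2}. The associated Dynkin diagram is two nodes joined by a triple edge (G_2), so the type is G_2.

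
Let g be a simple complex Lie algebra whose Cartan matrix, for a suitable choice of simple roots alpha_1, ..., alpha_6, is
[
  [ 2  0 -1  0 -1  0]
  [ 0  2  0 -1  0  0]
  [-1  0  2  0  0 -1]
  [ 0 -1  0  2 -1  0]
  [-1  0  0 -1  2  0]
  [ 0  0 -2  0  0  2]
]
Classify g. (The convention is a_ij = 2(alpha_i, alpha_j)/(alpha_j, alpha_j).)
C6

The matrix has rank 6 with 2's on the diagonal. Reading the off-diagonal entries as Dynkin edges (a single edge where a_ij = a_ji = -1; a double or triple edge where a_ij * a_ji = 2 or 3), the diagram is a chain of 6 nodes with a double edge at one end; the terminal node there is the unique long simple root (C_6). One simple-root ordering that puts it in standard form is (alpha_2, alpha_4, alpha_5, alpha_1, alpha_3, alpha_6). So the algebra is type C_6, i.e. sp(12).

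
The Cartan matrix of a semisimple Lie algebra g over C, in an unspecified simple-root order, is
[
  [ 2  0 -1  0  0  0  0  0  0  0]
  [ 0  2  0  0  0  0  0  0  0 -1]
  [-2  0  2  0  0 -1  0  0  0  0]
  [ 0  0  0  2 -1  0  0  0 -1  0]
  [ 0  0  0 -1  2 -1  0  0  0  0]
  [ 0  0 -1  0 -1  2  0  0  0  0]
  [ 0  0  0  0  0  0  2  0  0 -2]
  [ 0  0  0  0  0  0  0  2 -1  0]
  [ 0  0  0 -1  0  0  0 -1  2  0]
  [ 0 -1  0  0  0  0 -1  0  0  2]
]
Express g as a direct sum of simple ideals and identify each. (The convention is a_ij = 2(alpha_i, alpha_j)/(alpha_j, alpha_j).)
B7 ⊕ C3

The diagram associated to this matrix has two connected components: the simple roots {alpha_1, alpha_3, alpha_4, alpha_5, alpha_6, alpha_8, alpha_9} form a chain of 7 nodes with a double edge at one end; the terminal node there is the unique short simple root (B_7), and {alpha_2, alpha_7, alpha_10} form a chain of 3 nodes with a double edge at one end; the terminal node there is the unique long simple root (C_3). A semisimple Lie algebra decomposes uniquely as the direct sum of simple ideals, one per connected component of its Dynkin diagram, so g ≅ B_7 ⊕ C_3 (dimension 105 + 21 = 126).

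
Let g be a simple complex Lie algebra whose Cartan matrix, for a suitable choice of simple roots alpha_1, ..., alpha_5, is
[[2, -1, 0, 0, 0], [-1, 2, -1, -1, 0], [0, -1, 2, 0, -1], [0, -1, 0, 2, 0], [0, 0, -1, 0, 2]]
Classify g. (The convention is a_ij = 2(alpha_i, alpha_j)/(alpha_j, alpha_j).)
D5

The matrix has rank 5 with 2's on the diagonal. Reading the off-diagonal entries as Dynkin edges (a single edge where a_ij = a_ji = -1; a double or triple edge where a_ij * a_ji = 2 or 3), the diagram is a chain of 3 nodes with a fork of two nodes at one end (D_5). One simple-root ordering that puts it in standard form is (alpha_5, alpha_3, alpha_2, alpha_4, alpha_1). So the algebra is type D_5, i.e. so(10).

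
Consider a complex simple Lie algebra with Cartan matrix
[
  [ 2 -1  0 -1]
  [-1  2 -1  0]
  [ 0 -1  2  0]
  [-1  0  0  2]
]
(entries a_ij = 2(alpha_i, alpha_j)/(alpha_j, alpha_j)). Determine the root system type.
A4

The matrix has rank 4 with 2's on the diagonal. Reading the off-diagonal entries as Dynkin edges (a single edge where a_ij = a_ji = -1; a double or triple edge where a_ij * a_ji = 2 or 3), the diagram is a chain of 4 nodes with single edges (A_4). One simple-root ordering that puts it in standard form is (alpha_4, alpha_1, alpha_2, alpha_3). So the algebra is type A_4, i.e. sl(5).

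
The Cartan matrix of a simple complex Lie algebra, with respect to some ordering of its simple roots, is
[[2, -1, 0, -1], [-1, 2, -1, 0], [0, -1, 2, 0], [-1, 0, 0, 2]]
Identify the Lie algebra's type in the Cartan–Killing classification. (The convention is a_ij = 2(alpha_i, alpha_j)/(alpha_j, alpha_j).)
The matrix has rank 4 with 2's on the diagonal. Reading the off-diagonal entries as Dynkin edges (a single edge where a_ij = a_ji = -1; a double or triple edge where a_ij * a_ji = 2 or 3), the diagram is a chain of 4 nodes with single edges (A_4). One simple-root ordering that puts it in standard form is (alpha_4, alpha_1, alpha_2, alpha_3). So the algebra is type A_4, i.e. sl(5).

A_4 (sl(5))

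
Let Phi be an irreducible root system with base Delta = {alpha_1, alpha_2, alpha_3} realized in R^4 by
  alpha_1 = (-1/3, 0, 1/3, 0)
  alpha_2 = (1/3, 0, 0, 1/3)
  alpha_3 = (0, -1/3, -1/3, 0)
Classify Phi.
A_3 (sl(4))

Compute the Cartan integers a_ij = 2(alpha_i, alpha_j)/(alpha_j, alpha_j); the resulting 3x3 Cartan matrix is
[[2, -1, -1], [-1, 2, 0], [-1, 0, 2]].
All simple roots have the same length, so the diagram is simply laced. The associated Dynkin diagram is a chain of 3 nodes with single edges (A_3), so the type is A_3 (the algebra sl(4)).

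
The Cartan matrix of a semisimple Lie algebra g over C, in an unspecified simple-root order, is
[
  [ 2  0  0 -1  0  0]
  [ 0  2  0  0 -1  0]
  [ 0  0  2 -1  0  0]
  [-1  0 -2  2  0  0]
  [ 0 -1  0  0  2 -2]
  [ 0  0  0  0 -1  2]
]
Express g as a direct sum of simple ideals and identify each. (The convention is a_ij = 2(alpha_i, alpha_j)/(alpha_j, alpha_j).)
The diagram associated to this matrix has two connected components: the simple roots {alpha_2, alpha_5, alpha_6} form a chain of 3 nodes with a double edge at one end; the terminal node there is the unique short simple root (B_3), and {alpha_1, alpha_3, alpha_4} form a chain of 3 nodes with a double edge at one end; the terminal node there is the unique short simple root (B_3). A semisimple Lie algebra decomposes uniquely as the direct sum of simple ideals, one per connected component of its Dynkin diagram, so g ≅ B_3 ⊕ B_3 (dimension 21 + 21 = 42).

B_3 (so(7)) + B_3 (so(7))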